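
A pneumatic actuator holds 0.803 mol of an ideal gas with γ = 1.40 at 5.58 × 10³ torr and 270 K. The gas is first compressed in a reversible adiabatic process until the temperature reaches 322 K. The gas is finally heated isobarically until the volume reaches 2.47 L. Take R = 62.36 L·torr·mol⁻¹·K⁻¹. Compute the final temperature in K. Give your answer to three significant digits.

From PV = nRT: V₁ = nRT₁/P₁ = 2.423 L.
Reversible adiabatic, γ = 1.40: P₂ = P₁·(T₂/T₁)^(γ/(γ−1)) = 1.034e+04 torr; V₂ = V₁·(T₁/T₂)^(1/(γ−1)) = 1.560 L.
Isobaric, so V/T is constant: P₃ = P₂; T₃ = T₂·(V₃/V₂) = 509.8 K.

T₃ ≈ 510 K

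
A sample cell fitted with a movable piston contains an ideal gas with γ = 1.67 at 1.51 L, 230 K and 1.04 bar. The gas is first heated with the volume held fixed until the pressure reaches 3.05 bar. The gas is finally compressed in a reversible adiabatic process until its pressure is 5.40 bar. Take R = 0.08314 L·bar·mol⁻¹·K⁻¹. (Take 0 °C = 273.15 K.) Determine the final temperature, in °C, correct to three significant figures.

T₃ ≈ 575 °C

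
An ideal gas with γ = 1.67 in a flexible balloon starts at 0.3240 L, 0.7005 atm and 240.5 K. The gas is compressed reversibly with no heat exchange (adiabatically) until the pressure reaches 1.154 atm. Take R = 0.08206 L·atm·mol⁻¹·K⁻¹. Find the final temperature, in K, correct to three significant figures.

T₂ ≈ 294 K

Adiabatic (γ = 1.67), T V^(γ−1) and P V^γ constant: T₂ = T₁·(P₂/P₁)^((γ−1)/γ) = 293.8 K; V₂ = V₁·(P₁/P₂)^(1/γ) = 0.2403 L.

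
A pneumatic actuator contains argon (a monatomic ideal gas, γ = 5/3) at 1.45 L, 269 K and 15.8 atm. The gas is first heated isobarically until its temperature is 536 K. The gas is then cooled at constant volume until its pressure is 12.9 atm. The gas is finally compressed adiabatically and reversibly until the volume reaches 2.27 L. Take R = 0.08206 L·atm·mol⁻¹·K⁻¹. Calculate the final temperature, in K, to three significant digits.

Isobaric, so V/T is constant: P₂ = P₁; V₂ = V₁·(T₂/T₁) = 2.889 L.
V constant ⇒ P ∝ T: V₃ = V₂; T₃ = T₂·(P₃/P₂) = 437.6 K.
Reversible adiabatic, γ = 5/3: T₄ = T₃·(V₃/V₄)^(γ−1) = 514.0 K; P₄ = P₃·(V₃/V₄)^γ = 19.28 atm.

T₄ ≈ 514 K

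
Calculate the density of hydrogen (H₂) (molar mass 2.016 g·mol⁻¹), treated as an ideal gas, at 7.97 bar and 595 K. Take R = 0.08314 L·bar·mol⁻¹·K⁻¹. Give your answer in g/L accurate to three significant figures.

ρ ≈ 0.325 g/L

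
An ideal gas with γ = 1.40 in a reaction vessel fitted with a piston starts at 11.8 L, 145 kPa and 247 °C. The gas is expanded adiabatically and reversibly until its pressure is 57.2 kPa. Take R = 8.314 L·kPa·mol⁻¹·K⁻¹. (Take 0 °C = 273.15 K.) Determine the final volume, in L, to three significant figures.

V₂ ≈ 22.9 L

Convert: T₁ = 520.1 K.
Adiabatic (γ = 1.40), T V^(γ−1) and P V^γ constant: T₂ = T₁·(P₂/P₁)^((γ−1)/γ) = 398.8 K; V₂ = V₁·(P₁/P₂)^(1/γ) = 22.93 L.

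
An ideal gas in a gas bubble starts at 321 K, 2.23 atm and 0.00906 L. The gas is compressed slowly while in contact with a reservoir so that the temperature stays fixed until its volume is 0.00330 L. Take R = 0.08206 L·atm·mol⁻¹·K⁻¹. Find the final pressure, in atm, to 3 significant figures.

P₂ ≈ 6.12 atm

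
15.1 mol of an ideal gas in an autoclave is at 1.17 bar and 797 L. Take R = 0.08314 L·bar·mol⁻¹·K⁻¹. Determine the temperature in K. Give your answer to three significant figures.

PV = nRT ⇒ T = PV/(nR) = (1.17 × 797) / (15.1 × 0.08314)

T ≈ 743 K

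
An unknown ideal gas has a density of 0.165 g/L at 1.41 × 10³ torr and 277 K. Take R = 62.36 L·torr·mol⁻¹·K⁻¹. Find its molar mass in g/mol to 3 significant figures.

M ≈ 2.02 g/mol

ρ = PM/(RT) ⇒ M = ρRT/P = (0.165 × 62.36 × 277.0) / 1.41e+03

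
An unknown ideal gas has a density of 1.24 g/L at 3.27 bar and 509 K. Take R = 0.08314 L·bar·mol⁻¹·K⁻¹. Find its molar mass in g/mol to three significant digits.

M ≈ 16.0 g/mol

ρ = PM/(RT) ⇒ M = ρRT/P = (1.24 × 0.08314 × 509.0) / 3.27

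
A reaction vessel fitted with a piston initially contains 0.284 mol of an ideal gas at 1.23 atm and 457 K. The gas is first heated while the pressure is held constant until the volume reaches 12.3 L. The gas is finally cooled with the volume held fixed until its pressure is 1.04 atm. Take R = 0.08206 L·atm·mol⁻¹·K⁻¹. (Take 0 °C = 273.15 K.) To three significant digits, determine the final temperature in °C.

From PV = nRT: V₁ = nRT₁/P₁ = 8.659 L.
Isobaric, so V/T is constant: P₂ = P₁; T₂ = T₁·(V₂/V₁) = 649.2 K.
V constant ⇒ P ∝ T: V₃ = V₂; T₃ = T₂·(P₃/P₂) = 548.9 K.

T₃ ≈ 276 °C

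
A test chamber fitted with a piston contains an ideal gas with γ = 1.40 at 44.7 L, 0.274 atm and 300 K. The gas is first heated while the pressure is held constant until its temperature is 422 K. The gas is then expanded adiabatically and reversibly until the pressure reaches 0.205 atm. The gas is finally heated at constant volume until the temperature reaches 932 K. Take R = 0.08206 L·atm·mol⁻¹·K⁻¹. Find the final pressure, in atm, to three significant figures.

P₄ ≈ 0.492 atm

P constant ⇒ V ∝ T: P₂ = P₁; V₂ = V₁·(T₂/T₁) = 62.88 L.
Adiabatic (γ = 1.40), T V^(γ−1) and P V^γ constant: T₃ = T₂·(P₃/P₂)^((γ−1)/γ) = 388.4 K; V₃ = V₂·(P₂/P₃)^(1/γ) = 77.36 L.
V constant ⇒ P ∝ T: V₄ = V₃; P₄ = P₃·(T₄/T₃) = 0.4919 atm.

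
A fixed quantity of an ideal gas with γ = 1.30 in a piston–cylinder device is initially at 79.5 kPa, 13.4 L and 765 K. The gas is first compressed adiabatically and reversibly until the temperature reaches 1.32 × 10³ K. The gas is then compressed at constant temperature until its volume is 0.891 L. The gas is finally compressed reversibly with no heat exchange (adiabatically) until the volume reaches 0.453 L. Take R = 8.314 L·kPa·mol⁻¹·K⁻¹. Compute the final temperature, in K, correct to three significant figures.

T₄ ≈ 1.62e+03 K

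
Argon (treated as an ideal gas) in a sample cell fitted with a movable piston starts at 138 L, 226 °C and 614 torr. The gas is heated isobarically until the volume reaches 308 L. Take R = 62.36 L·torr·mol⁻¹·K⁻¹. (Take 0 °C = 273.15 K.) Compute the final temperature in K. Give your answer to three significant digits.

Convert: T₁ = 499.1 K.
Isobaric, so V/T is constant: P₂ = P₁; T₂ = T₁·(V₂/V₁) = 1114 K.

T₂ ≈ 1.11e+03 K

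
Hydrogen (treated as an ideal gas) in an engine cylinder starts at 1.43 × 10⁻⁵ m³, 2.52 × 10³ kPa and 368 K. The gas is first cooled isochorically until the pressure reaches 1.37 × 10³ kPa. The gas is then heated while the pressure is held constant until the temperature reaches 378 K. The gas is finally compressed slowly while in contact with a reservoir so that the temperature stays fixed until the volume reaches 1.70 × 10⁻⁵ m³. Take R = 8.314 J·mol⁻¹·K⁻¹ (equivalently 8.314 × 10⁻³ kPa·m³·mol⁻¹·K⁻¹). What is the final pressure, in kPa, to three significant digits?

P₄ ≈ 2.18e+03 kPa

V constant ⇒ P ∝ T: V₂ = V₁; T₂ = T₁·(P₂/P₁) = 200.1 K.
P constant ⇒ V ∝ T: P₃ = P₂; V₃ = V₂·(T₃/T₂) = 2.702e-05 m³.
T constant ⇒ Boyle's law P V = const: T₄ = T₃; P₄ = P₃·(V₃/V₄) = 2177 kPa.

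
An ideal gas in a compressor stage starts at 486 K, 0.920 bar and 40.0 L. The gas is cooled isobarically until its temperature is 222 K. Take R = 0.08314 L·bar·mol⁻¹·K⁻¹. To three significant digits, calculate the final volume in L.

Isobaric, so V/T is constant: P₂ = P₁; V₂ = V₁·(T₂/T₁) = 18.27 L.

V₂ ≈ 18.3 L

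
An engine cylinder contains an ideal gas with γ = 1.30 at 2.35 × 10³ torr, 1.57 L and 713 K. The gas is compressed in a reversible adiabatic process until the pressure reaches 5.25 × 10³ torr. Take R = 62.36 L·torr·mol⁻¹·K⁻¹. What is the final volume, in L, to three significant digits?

Adiabatic (γ = 1.30), T V^(γ−1) and P V^γ constant: T₂ = T₁·(P₂/P₁)^((γ−1)/γ) = 858.3 K; V₂ = V₁·(P₁/P₂)^(1/γ) = 0.8460 L.

V₂ ≈ 0.846 L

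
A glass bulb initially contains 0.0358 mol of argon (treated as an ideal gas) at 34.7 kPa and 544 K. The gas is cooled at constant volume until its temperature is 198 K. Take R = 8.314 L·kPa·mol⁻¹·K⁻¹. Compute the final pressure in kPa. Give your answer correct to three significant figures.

P₂ ≈ 12.6 kPa

From PV = nRT: V₁ = nRT₁/P₁ = 4.666 L.
V constant ⇒ P ∝ T: V₂ = V₁; P₂ = P₁·(T₂/T₁) = 12.63 kPa.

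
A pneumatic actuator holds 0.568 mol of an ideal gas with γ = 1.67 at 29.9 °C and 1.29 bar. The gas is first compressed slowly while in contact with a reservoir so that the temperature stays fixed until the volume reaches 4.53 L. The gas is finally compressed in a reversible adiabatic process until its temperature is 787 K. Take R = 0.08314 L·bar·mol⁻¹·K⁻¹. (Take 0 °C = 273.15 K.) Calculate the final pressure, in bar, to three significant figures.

Convert: T₁ = 303.0 K.
From PV = nRT: V₁ = nRT₁/P₁ = 11.09 L.
T constant ⇒ Boyle's law P V = const: T₂ = T₁; P₂ = P₁·(V₁/V₂) = 3.159 bar.
Adiabatic (γ = 1.67), T V^(γ−1) and P V^γ constant: P₃ = P₂·(T₃/T₂)^(γ/(γ−1)) = 34.09 bar; V₃ = V₂·(T₂/T₃)^(1/(γ−1)) = 1.090 L.

P₃ ≈ 34.1 bar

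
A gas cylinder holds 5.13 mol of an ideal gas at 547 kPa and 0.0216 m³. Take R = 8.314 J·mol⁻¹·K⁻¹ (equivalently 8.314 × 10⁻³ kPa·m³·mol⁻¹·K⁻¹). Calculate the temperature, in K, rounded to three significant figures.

T ≈ 277 K

PV = nRT ⇒ T = PV/(nR) = (547 × 0.0216) / (5.13 × 8.314 × 10⁻³)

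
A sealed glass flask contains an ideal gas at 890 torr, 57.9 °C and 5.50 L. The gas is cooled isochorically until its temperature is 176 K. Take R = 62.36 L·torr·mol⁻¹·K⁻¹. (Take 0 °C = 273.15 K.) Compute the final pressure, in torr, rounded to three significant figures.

Convert: T₁ = 331.0 K.
V constant ⇒ P ∝ T: V₂ = V₁; P₂ = P₁·(T₂/T₁) = 473.2 torr.

P₂ ≈ 473 torr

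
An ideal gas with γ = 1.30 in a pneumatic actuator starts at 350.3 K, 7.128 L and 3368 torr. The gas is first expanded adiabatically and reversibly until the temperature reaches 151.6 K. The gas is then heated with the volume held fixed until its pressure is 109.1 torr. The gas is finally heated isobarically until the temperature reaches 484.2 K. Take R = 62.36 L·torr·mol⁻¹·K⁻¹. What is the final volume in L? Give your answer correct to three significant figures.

V₄ ≈ 304 L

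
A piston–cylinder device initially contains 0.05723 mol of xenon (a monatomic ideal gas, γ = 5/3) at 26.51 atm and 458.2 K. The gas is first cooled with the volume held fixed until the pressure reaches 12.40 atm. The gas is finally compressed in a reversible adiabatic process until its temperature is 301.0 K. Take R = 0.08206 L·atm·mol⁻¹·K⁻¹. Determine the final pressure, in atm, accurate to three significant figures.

P₃ ≈ 29.0 atm

From PV = nRT: V₁ = nRT₁/P₁ = 0.08117 L.
Isochoric, so P/T is constant: V₂ = V₁; T₂ = T₁·(P₂/P₁) = 214.3 K.
Adiabatic (γ = 5/3), T V^(γ−1) and P V^γ constant: P₃ = P₂·(T₃/T₂)^(γ/(γ−1)) = 28.98 atm; V₃ = V₂·(T₂/T₃)^(1/(γ−1)) = 0.04877 L.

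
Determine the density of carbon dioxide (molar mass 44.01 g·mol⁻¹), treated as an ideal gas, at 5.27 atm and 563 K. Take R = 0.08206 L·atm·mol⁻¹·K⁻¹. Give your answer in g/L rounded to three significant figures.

ρ = PM/(RT) = (5.27 × 44.01) / (0.08206 × 563.0)

ρ ≈ 5.02 g/L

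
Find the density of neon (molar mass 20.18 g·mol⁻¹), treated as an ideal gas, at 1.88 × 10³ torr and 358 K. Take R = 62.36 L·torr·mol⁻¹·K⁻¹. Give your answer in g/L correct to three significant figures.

ρ ≈ 1.70 g/L

ρ = PM/(RT) = (1.88e+03 × 20.18) / (62.36 × 358.0)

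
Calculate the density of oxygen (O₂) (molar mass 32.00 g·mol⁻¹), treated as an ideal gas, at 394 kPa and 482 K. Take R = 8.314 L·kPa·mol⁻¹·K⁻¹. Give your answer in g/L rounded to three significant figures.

ρ = PM/(RT) = (394 × 32.00) / (8.314 × 482.0)

ρ ≈ 3.15 g/L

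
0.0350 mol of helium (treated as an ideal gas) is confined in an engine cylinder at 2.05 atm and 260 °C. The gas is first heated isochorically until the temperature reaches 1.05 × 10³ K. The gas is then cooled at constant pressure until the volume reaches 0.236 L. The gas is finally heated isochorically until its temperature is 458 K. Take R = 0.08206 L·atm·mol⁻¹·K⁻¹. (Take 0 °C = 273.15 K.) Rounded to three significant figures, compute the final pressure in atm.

Convert: T₁ = 533.1 K.
From PV = nRT: V₁ = nRT₁/P₁ = 0.7470 L.
Isochoric, so P/T is constant: V₂ = V₁; P₂ = P₁·(T₂/T₁) = 4.037 atm.
P constant ⇒ V ∝ T: P₃ = P₂; T₃ = T₂·(V₃/V₂) = 331.7 K.
Isochoric, so P/T is constant: V₄ = V₃; P₄ = P₃·(T₄/T₃) = 5.574 atm.

P₄ ≈ 5.57 atm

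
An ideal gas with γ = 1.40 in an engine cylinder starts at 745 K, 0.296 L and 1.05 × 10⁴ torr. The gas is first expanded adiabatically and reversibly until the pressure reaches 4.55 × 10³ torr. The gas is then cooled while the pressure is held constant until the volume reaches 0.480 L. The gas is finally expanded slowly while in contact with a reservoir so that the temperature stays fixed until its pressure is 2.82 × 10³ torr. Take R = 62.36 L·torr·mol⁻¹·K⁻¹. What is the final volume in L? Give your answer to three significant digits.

Reversible adiabatic, γ = 1.40: T₂ = T₁·(P₂/P₁)^((γ−1)/γ) = 586.7 K; V₂ = V₁·(P₁/P₂)^(1/γ) = 0.5379 L.
Isobaric, so V/T is constant: P₃ = P₂; T₃ = T₂·(V₃/V₂) = 523.5 K.
Isothermal, so P V is constant: T₄ = T₃; V₄ = V₃·(P₃/P₄) = 0.7745 L.

V₄ ≈ 0.774 L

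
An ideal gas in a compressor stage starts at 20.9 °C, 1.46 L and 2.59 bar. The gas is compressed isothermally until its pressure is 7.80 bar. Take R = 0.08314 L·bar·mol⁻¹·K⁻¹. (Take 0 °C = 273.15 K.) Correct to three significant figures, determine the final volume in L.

Convert: T₁ = 294.0 K.
Isothermal, so P V is constant: T₂ = T₁; V₂ = V₁·(P₁/P₂) = 0.4848 L.

V₂ ≈ 0.485 L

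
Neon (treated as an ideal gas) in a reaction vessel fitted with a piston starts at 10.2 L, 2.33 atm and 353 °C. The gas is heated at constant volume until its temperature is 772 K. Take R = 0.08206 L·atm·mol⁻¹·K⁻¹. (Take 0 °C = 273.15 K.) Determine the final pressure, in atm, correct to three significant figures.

Convert: T₁ = 626.1 K.
Isochoric, so P/T is constant: V₂ = V₁; P₂ = P₁·(T₂/T₁) = 2.873 atm.

P₂ ≈ 2.87 atm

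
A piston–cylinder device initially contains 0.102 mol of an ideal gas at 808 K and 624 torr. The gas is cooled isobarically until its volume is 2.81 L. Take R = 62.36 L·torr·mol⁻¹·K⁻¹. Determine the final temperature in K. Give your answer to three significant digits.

T₂ ≈ 276 K

From PV = nRT: V₁ = nRT₁/P₁ = 8.236 L.
Isobaric, so V/T is constant: P₂ = P₁; T₂ = T₁·(V₂/V₁) = 275.7 K.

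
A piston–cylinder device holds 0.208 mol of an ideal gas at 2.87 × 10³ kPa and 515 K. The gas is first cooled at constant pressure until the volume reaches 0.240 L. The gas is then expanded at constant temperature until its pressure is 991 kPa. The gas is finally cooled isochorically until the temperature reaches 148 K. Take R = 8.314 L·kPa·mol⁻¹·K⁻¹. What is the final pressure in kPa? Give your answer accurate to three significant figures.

From PV = nRT: V₁ = nRT₁/P₁ = 0.3103 L.
P constant ⇒ V ∝ T: P₂ = P₁; T₂ = T₁·(V₂/V₁) = 398.3 K.
Isothermal, so P V is constant: T₃ = T₂; V₃ = V₂·(P₂/P₃) = 0.6951 L.
V constant ⇒ P ∝ T: V₄ = V₃; P₄ = P₃·(T₄/T₃) = 368.2 kPa.

P₄ ≈ 368 kPa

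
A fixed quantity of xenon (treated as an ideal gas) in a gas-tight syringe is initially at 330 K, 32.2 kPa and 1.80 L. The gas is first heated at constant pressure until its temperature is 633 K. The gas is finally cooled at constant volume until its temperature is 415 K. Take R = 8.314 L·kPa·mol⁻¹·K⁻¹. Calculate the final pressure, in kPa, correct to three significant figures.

P₃ ≈ 21.1 kPa

Isobaric, so V/T is constant: P₂ = P₁; V₂ = V₁·(T₂/T₁) = 3.453 L.
Isochoric, so P/T is constant: V₃ = V₂; P₃ = P₂·(T₃/T₂) = 21.11 kPa.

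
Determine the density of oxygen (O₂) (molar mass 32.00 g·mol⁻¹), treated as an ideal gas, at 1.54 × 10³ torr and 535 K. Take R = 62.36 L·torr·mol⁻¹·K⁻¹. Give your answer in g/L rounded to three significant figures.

ρ ≈ 1.48 g/L

ρ = PM/(RT) = (1.54e+03 × 32.00) / (62.36 × 535.0)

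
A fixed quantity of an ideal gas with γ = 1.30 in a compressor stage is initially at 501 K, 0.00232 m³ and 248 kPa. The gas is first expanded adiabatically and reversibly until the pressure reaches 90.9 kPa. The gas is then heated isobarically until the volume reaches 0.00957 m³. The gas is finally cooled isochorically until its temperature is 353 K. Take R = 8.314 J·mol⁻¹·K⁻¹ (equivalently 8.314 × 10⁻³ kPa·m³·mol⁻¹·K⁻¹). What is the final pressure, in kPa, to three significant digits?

P₄ ≈ 42.4 kPa

Reversible adiabatic, γ = 1.30: T₂ = T₁·(P₂/P₁)^((γ−1)/γ) = 397.4 K; V₂ = V₁·(P₁/P₂)^(1/γ) = 0.005021 m³.
Isobaric, so V/T is constant: P₃ = P₂; T₃ = T₂·(V₃/V₂) = 757.5 K.
Isochoric, so P/T is constant: V₄ = V₃; P₄ = P₃·(T₄/T₃) = 42.36 kPa.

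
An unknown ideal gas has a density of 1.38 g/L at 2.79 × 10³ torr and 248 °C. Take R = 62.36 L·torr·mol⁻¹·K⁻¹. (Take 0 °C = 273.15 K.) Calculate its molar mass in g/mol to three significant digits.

M ≈ 16.1 g/mol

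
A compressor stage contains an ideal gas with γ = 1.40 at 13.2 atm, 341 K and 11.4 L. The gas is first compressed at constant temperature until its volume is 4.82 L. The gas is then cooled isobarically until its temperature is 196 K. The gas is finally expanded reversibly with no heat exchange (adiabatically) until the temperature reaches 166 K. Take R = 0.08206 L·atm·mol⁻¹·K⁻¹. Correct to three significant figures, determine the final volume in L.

V₄ ≈ 4.20 L

Isothermal, so P V is constant: T₂ = T₁; P₂ = P₁·(V₁/V₂) = 31.22 atm.
P constant ⇒ V ∝ T: P₃ = P₂; V₃ = V₂·(T₃/T₂) = 2.770 L.
Reversible adiabatic, γ = 1.40: P₄ = P₃·(T₄/T₃)^(γ/(γ−1)) = 17.45 atm; V₄ = V₃·(T₃/T₄)^(1/(γ−1)) = 4.197 L.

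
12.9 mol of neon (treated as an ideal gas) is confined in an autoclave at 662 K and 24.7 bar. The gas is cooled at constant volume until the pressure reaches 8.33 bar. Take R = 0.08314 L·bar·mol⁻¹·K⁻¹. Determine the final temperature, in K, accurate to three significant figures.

From PV = nRT: V₁ = nRT₁/P₁ = 28.74 L.
V constant ⇒ P ∝ T: V₂ = V₁; T₂ = T₁·(P₂/P₁) = 223.3 K.

T₂ ≈ 223 K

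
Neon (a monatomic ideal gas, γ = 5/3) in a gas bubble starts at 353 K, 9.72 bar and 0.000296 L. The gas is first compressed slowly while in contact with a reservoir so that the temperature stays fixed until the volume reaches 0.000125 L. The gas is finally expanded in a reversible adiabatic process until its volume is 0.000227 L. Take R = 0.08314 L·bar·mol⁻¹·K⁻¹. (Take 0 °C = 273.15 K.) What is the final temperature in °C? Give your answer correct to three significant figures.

T₃ ≈ -36.0 °C

Isothermal, so P V is constant: T₂ = T₁; P₂ = P₁·(V₁/V₂) = 23.02 bar.
Adiabatic (γ = 5/3), T V^(γ−1) and P V^γ constant: T₃ = T₂·(V₂/V₃)^(γ−1) = 237.2 K; P₃ = P₂·(V₂/V₃)^γ = 8.515 bar.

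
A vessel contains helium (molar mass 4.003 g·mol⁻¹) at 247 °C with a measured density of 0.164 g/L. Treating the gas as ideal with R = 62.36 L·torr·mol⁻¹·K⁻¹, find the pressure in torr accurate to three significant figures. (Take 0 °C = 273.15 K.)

ρ = PM/(RT) ⇒ P = ρRT/M = (0.164 × 62.36 × 520.1) / 4.003

P ≈ 1.33e+03 torr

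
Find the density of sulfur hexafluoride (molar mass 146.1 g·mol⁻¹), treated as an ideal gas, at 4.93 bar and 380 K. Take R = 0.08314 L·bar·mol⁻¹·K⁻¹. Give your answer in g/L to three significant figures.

ρ = PM/(RT) = (4.93 × 146.1) / (0.08314 × 380.0)

ρ ≈ 22.8 g/L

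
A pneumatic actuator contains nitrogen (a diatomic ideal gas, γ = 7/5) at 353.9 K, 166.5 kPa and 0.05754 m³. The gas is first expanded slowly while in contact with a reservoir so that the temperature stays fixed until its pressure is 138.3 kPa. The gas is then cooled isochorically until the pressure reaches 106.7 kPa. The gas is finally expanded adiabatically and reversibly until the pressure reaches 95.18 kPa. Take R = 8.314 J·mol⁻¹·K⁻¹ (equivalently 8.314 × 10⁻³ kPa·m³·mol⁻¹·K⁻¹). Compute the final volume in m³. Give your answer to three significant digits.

V₄ ≈ 0.0752 m³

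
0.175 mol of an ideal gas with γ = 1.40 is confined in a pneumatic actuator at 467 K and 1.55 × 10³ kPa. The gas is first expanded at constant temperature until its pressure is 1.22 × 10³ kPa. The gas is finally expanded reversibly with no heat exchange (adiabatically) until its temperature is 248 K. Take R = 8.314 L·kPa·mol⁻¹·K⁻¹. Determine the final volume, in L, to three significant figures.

From PV = nRT: V₁ = nRT₁/P₁ = 0.4384 L.
T constant ⇒ Boyle's law P V = const: T₂ = T₁; V₂ = V₁·(P₁/P₂) = 0.5569 L.
Adiabatic (γ = 1.40), T V^(γ−1) and P V^γ constant: P₃ = P₂·(T₃/T₂)^(γ/(γ−1)) = 133.1 kPa; V₃ = V₂·(T₂/T₃)^(1/(γ−1)) = 2.710 L.

V₃ ≈ 2.71 L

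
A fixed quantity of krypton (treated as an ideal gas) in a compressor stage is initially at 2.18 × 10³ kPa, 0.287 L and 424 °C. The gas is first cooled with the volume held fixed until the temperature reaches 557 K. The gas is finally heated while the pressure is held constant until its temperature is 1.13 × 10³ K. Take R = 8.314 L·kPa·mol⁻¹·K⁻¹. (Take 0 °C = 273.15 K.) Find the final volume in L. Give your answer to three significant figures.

Convert: T₁ = 697.1 K.
V constant ⇒ P ∝ T: V₂ = V₁; P₂ = P₁·(T₂/T₁) = 1742 kPa.
Isobaric, so V/T is constant: P₃ = P₂; V₃ = V₂·(T₃/T₂) = 0.5822 L.

V₃ ≈ 0.582 L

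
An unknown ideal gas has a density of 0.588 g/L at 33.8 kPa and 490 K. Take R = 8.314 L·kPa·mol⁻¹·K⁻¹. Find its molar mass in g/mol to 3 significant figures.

M ≈ 70.9 g/mol

ρ = PM/(RT) ⇒ M = ρRT/P = (0.588 × 8.314 × 490.0) / 33.8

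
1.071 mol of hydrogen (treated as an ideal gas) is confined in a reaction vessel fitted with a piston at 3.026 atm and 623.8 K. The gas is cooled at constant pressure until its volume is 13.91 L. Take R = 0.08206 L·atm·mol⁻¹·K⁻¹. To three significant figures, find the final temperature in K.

From PV = nRT: V₁ = nRT₁/P₁ = 18.12 L.
Isobaric, so V/T is constant: P₂ = P₁; T₂ = T₁·(V₂/V₁) = 478.9 K.

T₂ ≈ 479 K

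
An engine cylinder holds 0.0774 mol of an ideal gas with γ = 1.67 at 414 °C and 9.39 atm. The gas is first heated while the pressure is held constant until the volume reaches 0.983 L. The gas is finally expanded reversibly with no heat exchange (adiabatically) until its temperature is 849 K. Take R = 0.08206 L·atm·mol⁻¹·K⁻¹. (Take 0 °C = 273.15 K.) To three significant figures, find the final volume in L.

V₃ ≈ 2.19 L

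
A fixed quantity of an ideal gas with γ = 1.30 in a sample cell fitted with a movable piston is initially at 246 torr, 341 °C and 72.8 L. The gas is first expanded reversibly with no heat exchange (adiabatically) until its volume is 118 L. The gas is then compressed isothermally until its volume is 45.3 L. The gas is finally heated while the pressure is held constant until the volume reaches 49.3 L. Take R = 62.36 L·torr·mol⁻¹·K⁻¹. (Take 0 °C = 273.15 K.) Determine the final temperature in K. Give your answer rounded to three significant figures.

Convert: T₁ = 614.1 K.
Adiabatic (γ = 1.30), T V^(γ−1) and P V^γ constant: T₂ = T₁·(V₁/V₂)^(γ−1) = 531.3 K; P₂ = P₁·(V₁/V₂)^γ = 131.3 torr.
Isothermal, so P V is constant: T₃ = T₂; P₃ = P₂·(V₂/V₃) = 342.0 torr.
Isobaric, so V/T is constant: P₄ = P₃; T₄ = T₃·(V₄/V₃) = 578.2 K.

T₄ ≈ 578 K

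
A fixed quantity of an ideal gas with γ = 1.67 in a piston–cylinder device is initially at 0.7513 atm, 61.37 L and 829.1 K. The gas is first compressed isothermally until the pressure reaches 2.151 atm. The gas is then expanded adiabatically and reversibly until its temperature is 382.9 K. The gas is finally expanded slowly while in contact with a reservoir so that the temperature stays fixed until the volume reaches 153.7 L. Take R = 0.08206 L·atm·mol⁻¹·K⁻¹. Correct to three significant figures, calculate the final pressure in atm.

P₄ ≈ 0.139 atm

T constant ⇒ Boyle's law P V = const: T₂ = T₁; V₂ = V₁·(P₁/P₂) = 21.44 L.
Reversible adiabatic, γ = 1.67: P₃ = P₂·(T₃/T₂)^(γ/(γ−1)) = 0.3136 atm; V₃ = V₂·(T₂/T₃)^(1/(γ−1)) = 67.91 L.
T constant ⇒ Boyle's law P V = const: T₄ = T₃; P₄ = P₃·(V₃/V₄) = 0.1385 atm.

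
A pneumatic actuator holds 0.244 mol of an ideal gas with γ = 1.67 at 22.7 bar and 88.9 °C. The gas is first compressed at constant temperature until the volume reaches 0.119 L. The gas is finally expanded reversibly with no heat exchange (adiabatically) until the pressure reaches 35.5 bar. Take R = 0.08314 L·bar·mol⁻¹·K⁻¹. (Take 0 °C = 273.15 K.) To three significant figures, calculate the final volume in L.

Convert: T₁ = 362.0 K.
From PV = nRT: V₁ = nRT₁/P₁ = 0.3236 L.
T constant ⇒ Boyle's law P V = const: T₂ = T₁; P₂ = P₁·(V₁/V₂) = 61.72 bar.
Reversible adiabatic, γ = 1.67: T₃ = T₂·(P₃/P₂)^((γ−1)/γ) = 290.0 K; V₃ = V₂·(P₂/P₃)^(1/γ) = 0.1657 L.

V₃ ≈ 0.166 L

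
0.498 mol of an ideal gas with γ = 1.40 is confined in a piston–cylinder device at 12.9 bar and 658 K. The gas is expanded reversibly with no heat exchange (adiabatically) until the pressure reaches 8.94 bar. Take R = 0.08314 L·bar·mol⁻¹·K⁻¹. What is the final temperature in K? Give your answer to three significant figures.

T₂ ≈ 593 K

From PV = nRT: V₁ = nRT₁/P₁ = 2.112 L.
Reversible adiabatic, γ = 1.40: T₂ = T₁·(P₂/P₁)^((γ−1)/γ) = 592.6 K; V₂ = V₁·(P₁/P₂)^(1/γ) = 2.744 L.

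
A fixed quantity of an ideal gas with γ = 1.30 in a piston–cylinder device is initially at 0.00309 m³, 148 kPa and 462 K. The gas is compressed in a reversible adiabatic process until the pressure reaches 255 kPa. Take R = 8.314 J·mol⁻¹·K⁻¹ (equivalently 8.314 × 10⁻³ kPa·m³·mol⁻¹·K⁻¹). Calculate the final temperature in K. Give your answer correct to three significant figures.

T₂ ≈ 524 K

Adiabatic (γ = 1.30), T V^(γ−1) and P V^γ constant: T₂ = T₁·(P₂/P₁)^((γ−1)/γ) = 523.8 K; V₂ = V₁·(P₁/P₂)^(1/γ) = 0.002033 m³.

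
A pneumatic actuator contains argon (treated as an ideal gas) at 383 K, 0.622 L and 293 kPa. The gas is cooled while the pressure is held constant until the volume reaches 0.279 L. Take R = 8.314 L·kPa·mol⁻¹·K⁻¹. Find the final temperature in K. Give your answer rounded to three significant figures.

P constant ⇒ V ∝ T: P₂ = P₁; T₂ = T₁·(V₂/V₁) = 171.8 K.

T₂ ≈ 172 K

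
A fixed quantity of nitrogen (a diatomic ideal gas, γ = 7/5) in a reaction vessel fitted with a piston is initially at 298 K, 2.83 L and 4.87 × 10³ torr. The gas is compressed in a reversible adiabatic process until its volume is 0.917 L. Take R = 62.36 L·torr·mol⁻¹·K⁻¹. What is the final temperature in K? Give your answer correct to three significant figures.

Adiabatic (γ = 7/5), T V^(γ−1) and P V^γ constant: T₂ = T₁·(V₁/V₂)^(γ−1) = 467.7 K; P₂ = P₁·(V₁/V₂)^γ = 2.359e+04 torr.

T₂ ≈ 468 K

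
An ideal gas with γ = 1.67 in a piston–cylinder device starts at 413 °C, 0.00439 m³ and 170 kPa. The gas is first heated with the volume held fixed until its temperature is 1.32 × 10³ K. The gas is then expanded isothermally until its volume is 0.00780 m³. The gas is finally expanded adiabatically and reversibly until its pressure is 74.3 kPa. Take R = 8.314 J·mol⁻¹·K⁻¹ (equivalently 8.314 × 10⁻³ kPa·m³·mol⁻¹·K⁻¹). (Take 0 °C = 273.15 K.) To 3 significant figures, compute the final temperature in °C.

T₄ ≈ 644 °C

Convert: T₁ = 686.1 K.
V constant ⇒ P ∝ T: V₂ = V₁; P₂ = P₁·(T₂/T₁) = 327.0 kPa.
T constant ⇒ Boyle's law P V = const: T₃ = T₂; P₃ = P₂·(V₂/V₃) = 184.1 kPa.
Reversible adiabatic, γ = 1.67: T₄ = T₃·(P₄/P₃)^((γ−1)/γ) = 917.3 K; V₄ = V₃·(P₃/P₄)^(1/γ) = 0.01343 m³.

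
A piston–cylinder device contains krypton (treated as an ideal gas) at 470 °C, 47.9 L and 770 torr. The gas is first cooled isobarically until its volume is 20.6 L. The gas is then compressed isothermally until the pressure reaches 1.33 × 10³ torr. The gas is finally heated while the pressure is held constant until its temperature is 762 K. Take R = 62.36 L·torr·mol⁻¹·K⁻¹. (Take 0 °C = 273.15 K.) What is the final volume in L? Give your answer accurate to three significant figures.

V₄ ≈ 28.4 L

Convert: T₁ = 743.1 K.
Isobaric, so V/T is constant: P₂ = P₁; T₂ = T₁·(V₂/V₁) = 319.6 K.
T constant ⇒ Boyle's law P V = const: T₃ = T₂; V₃ = V₂·(P₂/P₃) = 11.93 L.
Isobaric, so V/T is constant: P₄ = P₃; V₄ = V₃·(T₄/T₃) = 28.43 L.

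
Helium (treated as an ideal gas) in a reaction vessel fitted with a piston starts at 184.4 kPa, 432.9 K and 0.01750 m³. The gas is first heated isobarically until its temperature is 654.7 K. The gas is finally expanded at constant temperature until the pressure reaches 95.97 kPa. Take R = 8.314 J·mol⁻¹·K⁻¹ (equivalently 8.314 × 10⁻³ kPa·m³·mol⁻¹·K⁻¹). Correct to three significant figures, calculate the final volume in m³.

V₃ ≈ 0.0509 m³

Isobaric, so V/T is constant: P₂ = P₁; V₂ = V₁·(T₂/T₁) = 0.02647 m³.
T constant ⇒ Boyle's law P V = const: T₃ = T₂; V₃ = V₂·(P₂/P₃) = 0.05085 m³.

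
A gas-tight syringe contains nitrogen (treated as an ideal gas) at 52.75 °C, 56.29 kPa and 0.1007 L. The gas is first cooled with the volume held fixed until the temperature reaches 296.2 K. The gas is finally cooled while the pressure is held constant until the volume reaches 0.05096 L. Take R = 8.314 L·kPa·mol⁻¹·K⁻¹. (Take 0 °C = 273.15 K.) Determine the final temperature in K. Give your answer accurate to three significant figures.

T₃ ≈ 150 K

Convert: T₁ = 325.9 K.
Isochoric, so P/T is constant: V₂ = V₁; P₂ = P₁·(T₂/T₁) = 51.16 kPa.
Isobaric, so V/T is constant: P₃ = P₂; T₃ = T₂·(V₃/V₂) = 149.9 K.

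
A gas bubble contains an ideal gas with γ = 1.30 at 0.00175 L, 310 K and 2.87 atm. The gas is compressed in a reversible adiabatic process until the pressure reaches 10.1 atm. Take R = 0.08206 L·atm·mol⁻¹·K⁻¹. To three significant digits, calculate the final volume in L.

V₂ ≈ 0.000665 L

Adiabatic (γ = 1.30), T V^(γ−1) and P V^γ constant: T₂ = T₁·(P₂/P₁)^((γ−1)/γ) = 414.4 K; V₂ = V₁·(P₁/P₂)^(1/γ) = 0.0006648 L.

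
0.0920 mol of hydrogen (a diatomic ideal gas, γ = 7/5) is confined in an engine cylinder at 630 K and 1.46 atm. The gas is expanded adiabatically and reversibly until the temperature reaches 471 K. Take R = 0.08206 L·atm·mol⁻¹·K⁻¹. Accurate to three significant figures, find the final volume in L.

V₂ ≈ 6.74 L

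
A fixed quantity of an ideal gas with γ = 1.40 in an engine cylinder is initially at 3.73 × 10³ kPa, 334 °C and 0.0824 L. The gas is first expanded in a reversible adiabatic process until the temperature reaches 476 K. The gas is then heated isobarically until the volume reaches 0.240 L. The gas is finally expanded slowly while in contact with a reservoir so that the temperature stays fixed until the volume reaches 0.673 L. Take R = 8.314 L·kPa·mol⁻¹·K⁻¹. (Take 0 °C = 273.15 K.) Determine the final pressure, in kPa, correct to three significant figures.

P₄ ≈ 568 kPa

Convert: T₁ = 607.1 K.
Adiabatic (γ = 1.40), T V^(γ−1) and P V^γ constant: P₂ = P₁·(T₂/T₁)^(γ/(γ−1)) = 1591 kPa; V₂ = V₁·(T₁/T₂)^(1/(γ−1)) = 0.1514 L.
P constant ⇒ V ∝ T: P₃ = P₂; T₃ = T₂·(V₃/V₂) = 754.5 K.
T constant ⇒ Boyle's law P V = const: T₄ = T₃; P₄ = P₃·(V₃/V₄) = 567.5 kPa.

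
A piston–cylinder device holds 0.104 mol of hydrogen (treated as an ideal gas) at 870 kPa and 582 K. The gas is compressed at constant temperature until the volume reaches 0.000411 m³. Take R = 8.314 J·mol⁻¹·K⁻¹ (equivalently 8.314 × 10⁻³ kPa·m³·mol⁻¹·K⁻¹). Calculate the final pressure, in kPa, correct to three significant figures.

From PV = nRT: V₁ = nRT₁/P₁ = 0.0005784 m³.
Isothermal, so P V is constant: T₂ = T₁; P₂ = P₁·(V₁/V₂) = 1224 kPa.

P₂ ≈ 1.22e+03 kPa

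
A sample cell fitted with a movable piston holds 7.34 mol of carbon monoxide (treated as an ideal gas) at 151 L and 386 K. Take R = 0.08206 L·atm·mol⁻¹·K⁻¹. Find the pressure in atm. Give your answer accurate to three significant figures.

P ≈ 1.54 atm

PV = nRT ⇒ P = nRT/V = (7.34 × 0.08206 × 386) / 151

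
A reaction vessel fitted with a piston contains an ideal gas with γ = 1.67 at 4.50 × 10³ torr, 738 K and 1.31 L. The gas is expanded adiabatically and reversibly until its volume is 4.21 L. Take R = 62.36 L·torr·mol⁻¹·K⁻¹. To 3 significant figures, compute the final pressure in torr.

P₂ ≈ 640 torr

Reversible adiabatic, γ = 1.67: T₂ = T₁·(V₁/V₂)^(γ−1) = 337.6 K; P₂ = P₁·(V₁/V₂)^γ = 640.5 torr.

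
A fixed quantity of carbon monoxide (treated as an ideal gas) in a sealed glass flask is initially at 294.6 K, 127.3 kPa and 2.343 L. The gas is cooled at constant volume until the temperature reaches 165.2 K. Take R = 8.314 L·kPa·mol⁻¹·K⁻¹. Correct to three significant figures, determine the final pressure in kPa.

P₂ ≈ 71.4 kPa

V constant ⇒ P ∝ T: V₂ = V₁; P₂ = P₁·(T₂/T₁) = 71.38 kPa.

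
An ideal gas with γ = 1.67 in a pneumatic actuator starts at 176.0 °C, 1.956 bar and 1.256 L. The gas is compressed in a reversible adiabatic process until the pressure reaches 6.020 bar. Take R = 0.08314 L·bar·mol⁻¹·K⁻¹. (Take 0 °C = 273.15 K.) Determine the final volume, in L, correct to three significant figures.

V₂ ≈ 0.641 L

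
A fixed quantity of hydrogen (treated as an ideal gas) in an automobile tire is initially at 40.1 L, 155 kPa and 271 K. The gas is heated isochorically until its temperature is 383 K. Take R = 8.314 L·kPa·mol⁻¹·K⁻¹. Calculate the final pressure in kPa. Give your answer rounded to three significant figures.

P₂ ≈ 219 kPa

Isochoric, so P/T is constant: V₂ = V₁; P₂ = P₁·(T₂/T₁) = 219.1 kPa.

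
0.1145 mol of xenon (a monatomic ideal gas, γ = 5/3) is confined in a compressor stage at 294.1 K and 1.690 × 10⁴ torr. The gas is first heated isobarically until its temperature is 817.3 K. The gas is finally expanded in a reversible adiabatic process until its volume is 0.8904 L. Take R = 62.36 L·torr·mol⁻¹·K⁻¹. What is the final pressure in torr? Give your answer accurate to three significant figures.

From PV = nRT: V₁ = nRT₁/P₁ = 0.1243 L.
Isobaric, so V/T is constant: P₂ = P₁; V₂ = V₁·(T₂/T₁) = 0.3453 L.
Adiabatic (γ = 5/3), T V^(γ−1) and P V^γ constant: T₃ = T₂·(V₂/V₃)^(γ−1) = 434.6 K; P₃ = P₂·(V₂/V₃)^γ = 3485 torr.

P₃ ≈ 3.49e+03 torr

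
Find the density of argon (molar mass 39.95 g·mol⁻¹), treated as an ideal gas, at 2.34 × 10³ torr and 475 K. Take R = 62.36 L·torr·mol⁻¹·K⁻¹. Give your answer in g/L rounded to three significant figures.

ρ ≈ 3.16 g/L

ρ = PM/(RT) = (2.34e+03 × 39.95) / (62.36 × 475.0)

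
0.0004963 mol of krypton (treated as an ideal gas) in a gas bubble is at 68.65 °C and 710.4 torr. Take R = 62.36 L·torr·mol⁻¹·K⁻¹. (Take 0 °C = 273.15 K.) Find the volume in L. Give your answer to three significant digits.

V ≈ 0.0149 L

Convert: T = 341.80 K.
PV = nRT ⇒ V = nRT/P = (0.0004963 × 62.36 × 341.80) / 710.4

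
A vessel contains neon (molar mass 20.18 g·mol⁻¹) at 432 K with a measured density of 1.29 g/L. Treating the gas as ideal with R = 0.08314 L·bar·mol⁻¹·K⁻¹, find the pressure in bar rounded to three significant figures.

P ≈ 2.30 bar

ρ = PM/(RT) ⇒ P = ρRT/M = (1.29 × 0.08314 × 432.0) / 20.18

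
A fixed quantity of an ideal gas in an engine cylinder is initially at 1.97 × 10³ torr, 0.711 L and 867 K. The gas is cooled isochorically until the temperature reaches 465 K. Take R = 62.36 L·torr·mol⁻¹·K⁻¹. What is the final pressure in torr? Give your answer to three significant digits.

V constant ⇒ P ∝ T: V₂ = V₁; P₂ = P₁·(T₂/T₁) = 1057 torr.

P₂ ≈ 1.06e+03 torr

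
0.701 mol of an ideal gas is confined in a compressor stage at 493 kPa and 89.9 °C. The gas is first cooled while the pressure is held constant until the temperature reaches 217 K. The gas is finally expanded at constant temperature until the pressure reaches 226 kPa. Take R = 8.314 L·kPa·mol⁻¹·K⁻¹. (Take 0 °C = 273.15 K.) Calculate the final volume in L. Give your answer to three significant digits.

V₃ ≈ 5.60 L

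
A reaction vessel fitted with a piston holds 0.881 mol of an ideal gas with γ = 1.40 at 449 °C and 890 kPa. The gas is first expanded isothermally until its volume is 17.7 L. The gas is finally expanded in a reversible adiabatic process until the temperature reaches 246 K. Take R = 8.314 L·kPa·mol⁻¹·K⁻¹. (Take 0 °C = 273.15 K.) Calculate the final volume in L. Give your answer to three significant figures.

V₃ ≈ 261 L

Convert: T₁ = 722.1 K.
From PV = nRT: V₁ = nRT₁/P₁ = 5.943 L.
T constant ⇒ Boyle's law P V = const: T₂ = T₁; P₂ = P₁·(V₁/V₂) = 298.8 kPa.
Adiabatic (γ = 1.40), T V^(γ−1) and P V^γ constant: P₃ = P₂·(T₃/T₂)^(γ/(γ−1)) = 6.895 kPa; V₃ = V₂·(T₂/T₃)^(1/(γ−1)) = 261.3 L.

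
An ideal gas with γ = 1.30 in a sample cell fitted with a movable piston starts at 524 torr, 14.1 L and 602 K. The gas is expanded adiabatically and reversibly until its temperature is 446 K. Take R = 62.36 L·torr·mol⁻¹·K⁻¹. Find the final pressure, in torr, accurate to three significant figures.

P₂ ≈ 143 torr

Adiabatic (γ = 1.30), T V^(γ−1) and P V^γ constant: P₂ = P₁·(T₂/T₁)^(γ/(γ−1)) = 142.8 torr; V₂ = V₁·(T₁/T₂)^(1/(γ−1)) = 38.32 L.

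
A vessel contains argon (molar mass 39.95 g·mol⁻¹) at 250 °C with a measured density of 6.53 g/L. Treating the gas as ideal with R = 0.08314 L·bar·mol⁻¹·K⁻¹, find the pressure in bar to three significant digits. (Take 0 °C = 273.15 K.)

ρ = PM/(RT) ⇒ P = ρRT/M = (6.53 × 0.08314 × 523.1) / 39.95

P ≈ 7.11 bar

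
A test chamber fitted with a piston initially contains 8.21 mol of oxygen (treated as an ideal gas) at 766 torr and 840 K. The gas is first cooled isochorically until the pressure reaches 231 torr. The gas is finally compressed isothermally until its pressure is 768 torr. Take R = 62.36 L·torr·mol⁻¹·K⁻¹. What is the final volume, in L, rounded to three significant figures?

From PV = nRT: V₁ = nRT₁/P₁ = 561.4 L.
Isochoric, so P/T is constant: V₂ = V₁; T₂ = T₁·(P₂/P₁) = 253.3 K.
T constant ⇒ Boyle's law P V = const: T₃ = T₂; V₃ = V₂·(P₂/P₃) = 168.9 L.

V₃ ≈ 169 L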